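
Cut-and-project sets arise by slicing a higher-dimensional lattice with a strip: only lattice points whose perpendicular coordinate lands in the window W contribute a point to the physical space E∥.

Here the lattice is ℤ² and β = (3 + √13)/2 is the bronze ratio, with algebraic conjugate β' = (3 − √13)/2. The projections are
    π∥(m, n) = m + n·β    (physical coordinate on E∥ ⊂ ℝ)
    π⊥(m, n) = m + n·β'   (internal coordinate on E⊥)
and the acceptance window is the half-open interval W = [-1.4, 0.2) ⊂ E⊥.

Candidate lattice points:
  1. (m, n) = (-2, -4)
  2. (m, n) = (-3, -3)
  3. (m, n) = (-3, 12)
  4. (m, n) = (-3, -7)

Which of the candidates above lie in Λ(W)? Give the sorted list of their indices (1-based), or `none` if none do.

1, 4

Compute β' = (3−√13)/2 = -0.302776, so π⊥(m,n) = m -0.302776·n.
candidate 1: (m,n)=(-2,-4) → π∥ = -2-4·β ≈ -15.211103, π⊥ = -2-4·β' ≈ -0.788897 ∈ [-1.4, 0.2) ⇒ IN Λ
candidate 2: (m,n)=(-3,-3) → π∥ = -3-3·β ≈ -12.908327, π⊥ = -3-3·β' ≈ -2.091673 ∉ [-1.4, 0.2) ⇒ out
candidate 3: (m,n)=(-3,12) → π∥ = -3+12·β ≈ 36.633308, π⊥ = -3+12·β' ≈ -6.633308 ∉ [-1.4, 0.2) ⇒ out
candidate 4: (m,n)=(-3,-7) → π∥ = -3-7·β ≈ -26.119429, π⊥ = -3-7·β' ≈ -0.880571 ∈ [-1.4, 0.2) ⇒ IN Λ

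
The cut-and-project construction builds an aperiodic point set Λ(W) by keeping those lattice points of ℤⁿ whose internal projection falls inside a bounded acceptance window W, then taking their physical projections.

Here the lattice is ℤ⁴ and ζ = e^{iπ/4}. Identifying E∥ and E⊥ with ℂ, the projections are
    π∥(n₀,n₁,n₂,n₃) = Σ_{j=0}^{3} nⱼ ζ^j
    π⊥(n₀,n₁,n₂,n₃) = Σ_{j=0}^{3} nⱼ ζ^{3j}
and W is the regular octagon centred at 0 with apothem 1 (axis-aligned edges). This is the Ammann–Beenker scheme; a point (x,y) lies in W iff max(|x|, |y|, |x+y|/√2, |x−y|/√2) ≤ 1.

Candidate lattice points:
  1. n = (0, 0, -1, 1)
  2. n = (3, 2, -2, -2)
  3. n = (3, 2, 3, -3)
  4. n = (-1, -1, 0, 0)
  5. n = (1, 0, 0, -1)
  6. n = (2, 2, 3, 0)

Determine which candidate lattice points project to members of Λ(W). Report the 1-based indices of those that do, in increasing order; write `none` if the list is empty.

4, 5

Internal map: ζ^{3j} for j=0..3 gives (1,0), (−√2/2,√2/2), (0,−1), (√2/2,√2/2).
#1 (0, 0, -1, 1): internal (0.7071, 1.7071); octagon support 1.7071 vs apothem 1 → ∉ W
#2 (3, 2, -2, -2): internal (0.1716, 2.0000); octagon support 2.0000 vs apothem 1 → ∉ W
#3 (3, 2, 3, -3): internal (-0.5355, -3.7071); octagon support 3.7071 vs apothem 1 → ∉ W
#4 (-1, -1, 0, 0): internal (-0.2929, -0.7071); octagon support 0.7071 vs apothem 1 → ∈ W
#5 (1, 0, 0, -1): internal (0.2929, -0.7071); octagon support 0.7071 vs apothem 1 → ∈ W
#6 (2, 2, 3, 0): internal (0.5858, -1.5858); octagon support 1.5858 vs apothem 1 → ∉ W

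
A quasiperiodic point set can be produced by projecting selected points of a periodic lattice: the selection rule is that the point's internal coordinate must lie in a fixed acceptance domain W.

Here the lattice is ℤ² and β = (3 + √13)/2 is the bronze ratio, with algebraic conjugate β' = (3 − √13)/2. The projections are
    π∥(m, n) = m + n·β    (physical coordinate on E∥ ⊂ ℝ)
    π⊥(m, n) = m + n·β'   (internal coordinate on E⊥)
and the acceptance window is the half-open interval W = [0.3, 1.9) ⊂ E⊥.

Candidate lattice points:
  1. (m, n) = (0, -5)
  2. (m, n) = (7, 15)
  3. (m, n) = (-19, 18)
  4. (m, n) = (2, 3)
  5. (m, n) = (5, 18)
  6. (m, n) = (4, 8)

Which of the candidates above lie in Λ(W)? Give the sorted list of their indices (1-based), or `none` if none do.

Numerically β ≈ 3.30278 and β' = −1/β ≈ -0.30278.
#1 (0,-5): internal coord 0 + (-5)·β' = +1.51388; +1.51388 ∈ [0.3, 1.9) → IN Λ
#2 (7,15): internal coord 7 + (15)·β' = +2.45837; +2.45837 ∉ [0.3, 1.9) → out
#3 (-19,18): internal coord -19 + (18)·β' = -24.44996; -24.44996 ∉ [0.3, 1.9) → out
#4 (2,3): internal coord 2 + (3)·β' = +1.09167; +1.09167 ∈ [0.3, 1.9) → IN Λ
#5 (5,18): internal coord 5 + (18)·β' = -0.44996; -0.44996 ∉ [0.3, 1.9) → out
#6 (4,8): internal coord 4 + (8)·β' = +1.57779; +1.57779 ∈ [0.3, 1.9) → IN Λ

1, 4, 6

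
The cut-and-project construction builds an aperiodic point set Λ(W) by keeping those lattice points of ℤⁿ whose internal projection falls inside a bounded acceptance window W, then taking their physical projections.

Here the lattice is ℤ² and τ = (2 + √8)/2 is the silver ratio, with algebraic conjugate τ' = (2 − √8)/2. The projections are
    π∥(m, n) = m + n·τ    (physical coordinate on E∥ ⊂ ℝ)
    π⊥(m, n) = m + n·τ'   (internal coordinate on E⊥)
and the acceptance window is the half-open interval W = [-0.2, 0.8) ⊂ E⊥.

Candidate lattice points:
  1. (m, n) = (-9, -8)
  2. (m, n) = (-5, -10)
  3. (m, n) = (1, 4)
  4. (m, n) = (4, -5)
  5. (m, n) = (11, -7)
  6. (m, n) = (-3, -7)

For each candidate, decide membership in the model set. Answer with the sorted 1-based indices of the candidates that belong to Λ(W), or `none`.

6

τ' = (2−√8)/2 ≈ -0.41421.
[1] lift (-9,-8): star map gives -5.68629; window check -0.2 ≤ -5.68629 < 0.8 is false → out
[2] lift (-5,-10): star map gives -0.85786; window check -0.2 ≤ -0.85786 < 0.8 is false → out
[3] lift (1,4): star map gives -0.65685; window check -0.2 ≤ -0.65685 < 0.8 is false → out
[4] lift (4,-5): star map gives 6.07107; window check -0.2 ≤ 6.07107 < 0.8 is false → out
[5] lift (11,-7): star map gives 13.89949; window check -0.2 ≤ 13.89949 < 0.8 is false → out
[6] lift (-3,-7): star map gives -0.10051; window check -0.2 ≤ -0.10051 < 0.8 is true → IN Λ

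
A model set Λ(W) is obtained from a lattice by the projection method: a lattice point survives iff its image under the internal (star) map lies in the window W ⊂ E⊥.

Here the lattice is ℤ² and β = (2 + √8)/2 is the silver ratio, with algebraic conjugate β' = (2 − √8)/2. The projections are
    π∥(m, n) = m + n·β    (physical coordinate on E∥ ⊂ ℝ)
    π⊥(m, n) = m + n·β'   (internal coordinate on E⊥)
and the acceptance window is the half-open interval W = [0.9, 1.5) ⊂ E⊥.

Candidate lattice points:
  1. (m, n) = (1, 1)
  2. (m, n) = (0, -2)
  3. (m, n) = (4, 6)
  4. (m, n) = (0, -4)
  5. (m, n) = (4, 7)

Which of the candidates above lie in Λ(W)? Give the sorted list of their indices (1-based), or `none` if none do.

5

Numerically β ≈ 2.414214 and β' = −1/β ≈ -0.414214.
#1 (1,1): internal coord 1 + (1)·β' = +0.585786; +0.585786 ∉ [0.9, 1.5) → out
#2 (0,-2): internal coord 0 + (-2)·β' = +0.828427; +0.828427 ∉ [0.9, 1.5) → out
#3 (4,6): internal coord 4 + (6)·β' = +1.514719; +1.514719 ∉ [0.9, 1.5) → out
#4 (0,-4): internal coord 0 + (-4)·β' = +1.656854; +1.656854 ∉ [0.9, 1.5) → out
#5 (4,7): internal coord 4 + (7)·β' = +1.100505; +1.100505 ∈ [0.9, 1.5) → IN Λ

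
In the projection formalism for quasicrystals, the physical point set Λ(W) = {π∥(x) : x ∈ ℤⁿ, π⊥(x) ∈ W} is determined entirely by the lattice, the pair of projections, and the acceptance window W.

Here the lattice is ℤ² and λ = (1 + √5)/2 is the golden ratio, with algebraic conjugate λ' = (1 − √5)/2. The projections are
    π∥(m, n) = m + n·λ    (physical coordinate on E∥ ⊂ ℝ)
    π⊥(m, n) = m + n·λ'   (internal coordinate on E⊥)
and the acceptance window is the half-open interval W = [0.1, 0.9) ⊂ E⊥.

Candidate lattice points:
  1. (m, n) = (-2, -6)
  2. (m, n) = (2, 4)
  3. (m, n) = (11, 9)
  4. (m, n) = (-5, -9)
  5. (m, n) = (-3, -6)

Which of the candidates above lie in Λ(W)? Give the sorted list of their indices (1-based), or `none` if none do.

Numerically λ ≈ 1.61803 and λ' = −1/λ ≈ -0.61803.
[1] lift (-2,-6): star map gives 1.70820; window check 0.1 ≤ 1.70820 < 0.9 is false → out
[2] lift (2,4): star map gives -0.47214; window check 0.1 ≤ -0.47214 < 0.9 is false → out
[3] lift (11,9): star map gives 5.43769; window check 0.1 ≤ 5.43769 < 0.9 is false → out
[4] lift (-5,-9): star map gives 0.56231; window check 0.1 ≤ 0.56231 < 0.9 is true → IN Λ
[5] lift (-3,-6): star map gives 0.70820; window check 0.1 ≤ 0.70820 < 0.9 is true → IN Λ

4, 5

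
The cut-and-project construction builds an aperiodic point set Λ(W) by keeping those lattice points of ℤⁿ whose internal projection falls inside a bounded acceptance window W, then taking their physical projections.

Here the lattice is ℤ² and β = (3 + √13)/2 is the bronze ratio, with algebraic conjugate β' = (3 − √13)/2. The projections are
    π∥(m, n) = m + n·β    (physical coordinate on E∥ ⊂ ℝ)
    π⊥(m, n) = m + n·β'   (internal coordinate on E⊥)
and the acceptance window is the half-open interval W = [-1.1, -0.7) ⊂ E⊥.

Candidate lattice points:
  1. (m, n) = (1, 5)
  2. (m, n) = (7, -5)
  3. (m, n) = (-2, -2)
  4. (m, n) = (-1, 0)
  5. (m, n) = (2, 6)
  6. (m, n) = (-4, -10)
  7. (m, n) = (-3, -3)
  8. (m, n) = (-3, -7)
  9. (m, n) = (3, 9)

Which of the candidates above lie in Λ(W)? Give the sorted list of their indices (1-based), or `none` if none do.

4, 6, 8

Numerically β ≈ 3.30278 and β' = −1/β ≈ -0.30278.
candidate 1: (m,n)=(1,5) → π∥ = 1+5·β ≈ 17.51388, π⊥ = 1+5·β' ≈ -0.51388 ∉ [-1.1, -0.7) ⇒ out
candidate 2: (m,n)=(7,-5) → π∥ = 7-5·β ≈ -9.51388, π⊥ = 7-5·β' ≈ 8.51388 ∉ [-1.1, -0.7) ⇒ out
candidate 3: (m,n)=(-2,-2) → π∥ = -2-2·β ≈ -8.60555, π⊥ = -2-2·β' ≈ -1.39445 ∉ [-1.1, -0.7) ⇒ out
candidate 4: (m,n)=(-1,0) → π∥ = -1+0·β ≈ -1.00000, π⊥ = -1+0·β' ≈ -1.00000 ∈ [-1.1, -0.7) ⇒ IN Λ
candidate 5: (m,n)=(2,6) → π∥ = 2+6·β ≈ 21.81665, π⊥ = 2+6·β' ≈ 0.18335 ∉ [-1.1, -0.7) ⇒ out
candidate 6: (m,n)=(-4,-10) → π∥ = -4-10·β ≈ -37.02776, π⊥ = -4-10·β' ≈ -0.97224 ∈ [-1.1, -0.7) ⇒ IN Λ
candidate 7: (m,n)=(-3,-3) → π∥ = -3-3·β ≈ -12.90833, π⊥ = -3-3·β' ≈ -2.09167 ∉ [-1.1, -0.7) ⇒ out
candidate 8: (m,n)=(-3,-7) → π∥ = -3-7·β ≈ -26.11943, π⊥ = -3-7·β' ≈ -0.88057 ∈ [-1.1, -0.7) ⇒ IN Λ
candidate 9: (m,n)=(3,9) → π∥ = 3+9·β ≈ 32.72498, π⊥ = 3+9·β' ≈ 0.27502 ∉ [-1.1, -0.7) ⇒ out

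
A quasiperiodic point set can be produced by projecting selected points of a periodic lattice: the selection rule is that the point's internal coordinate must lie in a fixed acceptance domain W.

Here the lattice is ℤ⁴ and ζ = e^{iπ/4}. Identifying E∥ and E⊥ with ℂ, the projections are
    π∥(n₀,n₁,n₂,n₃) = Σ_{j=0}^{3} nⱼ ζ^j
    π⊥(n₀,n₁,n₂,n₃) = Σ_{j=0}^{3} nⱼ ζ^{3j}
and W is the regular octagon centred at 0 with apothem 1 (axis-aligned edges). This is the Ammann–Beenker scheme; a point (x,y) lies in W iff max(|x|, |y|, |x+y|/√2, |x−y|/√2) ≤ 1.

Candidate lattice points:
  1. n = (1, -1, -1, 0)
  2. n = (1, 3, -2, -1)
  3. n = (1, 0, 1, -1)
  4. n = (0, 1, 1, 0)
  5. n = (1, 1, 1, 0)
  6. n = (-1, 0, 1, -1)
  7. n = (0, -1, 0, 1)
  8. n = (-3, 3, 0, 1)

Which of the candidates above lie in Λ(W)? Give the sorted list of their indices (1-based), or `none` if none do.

Internal map: ζ^{3j} for j=0..3 gives (1,0), (−√2/2,√2/2), (0,−1), (√2/2,√2/2).
#1 (1, -1, -1, 0): internal (1.707107, 0.292893); octagon support 1.707107 vs apothem 1 → ∉ W
#2 (1, 3, -2, -1): internal (-1.828427, 3.414214); octagon support 3.707107 vs apothem 1 → ∉ W
#3 (1, 0, 1, -1): internal (0.292893, -1.707107); octagon support 1.707107 vs apothem 1 → ∉ W
#4 (0, 1, 1, 0): internal (-0.707107, -0.292893); octagon support 0.707107 vs apothem 1 → ∈ W
#5 (1, 1, 1, 0): internal (0.292893, -0.292893); octagon support 0.414214 vs apothem 1 → ∈ W
#6 (-1, 0, 1, -1): internal (-1.707107, -1.707107); octagon support 2.414214 vs apothem 1 → ∉ W
#7 (0, -1, 0, 1): internal (1.414214, 0.000000); octagon support 1.414214 vs apothem 1 → ∉ W
#8 (-3, 3, 0, 1): internal (-4.414214, 2.828427); octagon support 5.121320 vs apothem 1 → ∉ W

4, 5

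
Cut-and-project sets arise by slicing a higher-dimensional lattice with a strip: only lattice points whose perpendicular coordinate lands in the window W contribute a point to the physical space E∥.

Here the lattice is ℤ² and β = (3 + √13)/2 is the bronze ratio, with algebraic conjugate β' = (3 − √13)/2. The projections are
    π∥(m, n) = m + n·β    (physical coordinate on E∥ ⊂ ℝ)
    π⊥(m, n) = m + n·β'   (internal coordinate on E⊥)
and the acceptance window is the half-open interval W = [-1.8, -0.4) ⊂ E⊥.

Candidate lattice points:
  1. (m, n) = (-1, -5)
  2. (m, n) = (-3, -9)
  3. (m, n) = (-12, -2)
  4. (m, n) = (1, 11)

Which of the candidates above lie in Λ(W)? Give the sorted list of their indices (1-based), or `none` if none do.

none

Compute β' = (3−√13)/2 = -0.302776, so π⊥(m,n) = m -0.302776·n.
[1] lift (-1,-5): star map gives 0.513878; window check -1.8 ≤ 0.513878 < -0.4 is false → out
[2] lift (-3,-9): star map gives -0.275019; window check -1.8 ≤ -0.275019 < -0.4 is false → out
[3] lift (-12,-2): star map gives -11.394449; window check -1.8 ≤ -11.394449 < -0.4 is false → out
[4] lift (1,11): star map gives -2.330532; window check -1.8 ≤ -2.330532 < -0.4 is false → out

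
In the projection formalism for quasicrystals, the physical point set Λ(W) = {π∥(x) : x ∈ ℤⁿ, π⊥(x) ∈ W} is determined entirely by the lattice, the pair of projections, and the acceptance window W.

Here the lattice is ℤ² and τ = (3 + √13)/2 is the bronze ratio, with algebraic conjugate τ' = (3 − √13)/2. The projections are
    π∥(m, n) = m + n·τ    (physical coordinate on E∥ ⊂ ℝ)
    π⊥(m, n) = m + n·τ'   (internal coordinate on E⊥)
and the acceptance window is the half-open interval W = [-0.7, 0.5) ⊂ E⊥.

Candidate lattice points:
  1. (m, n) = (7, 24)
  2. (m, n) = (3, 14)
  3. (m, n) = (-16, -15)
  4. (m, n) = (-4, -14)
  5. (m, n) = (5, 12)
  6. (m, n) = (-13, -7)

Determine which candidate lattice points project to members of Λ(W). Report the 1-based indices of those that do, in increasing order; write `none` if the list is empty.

Numerically τ ≈ 3.302776 and τ' = −1/τ ≈ -0.302776.
#1 (7,24): internal coord 7 + (24)·τ' = -0.266615; -0.266615 ∈ [-0.7, 0.5) → IN Λ
#2 (3,14): internal coord 3 + (14)·τ' = -1.238859; -1.238859 ∉ [-0.7, 0.5) → out
#3 (-16,-15): internal coord -16 + (-15)·τ' = -11.458365; -11.458365 ∉ [-0.7, 0.5) → out
#4 (-4,-14): internal coord -4 + (-14)·τ' = +0.238859; +0.238859 ∈ [-0.7, 0.5) → IN Λ
#5 (5,12): internal coord 5 + (12)·τ' = +1.366692; +1.366692 ∉ [-0.7, 0.5) → out
#6 (-13,-7): internal coord -13 + (-7)·τ' = -10.880571; -10.880571 ∉ [-0.7, 0.5) → out

1, 4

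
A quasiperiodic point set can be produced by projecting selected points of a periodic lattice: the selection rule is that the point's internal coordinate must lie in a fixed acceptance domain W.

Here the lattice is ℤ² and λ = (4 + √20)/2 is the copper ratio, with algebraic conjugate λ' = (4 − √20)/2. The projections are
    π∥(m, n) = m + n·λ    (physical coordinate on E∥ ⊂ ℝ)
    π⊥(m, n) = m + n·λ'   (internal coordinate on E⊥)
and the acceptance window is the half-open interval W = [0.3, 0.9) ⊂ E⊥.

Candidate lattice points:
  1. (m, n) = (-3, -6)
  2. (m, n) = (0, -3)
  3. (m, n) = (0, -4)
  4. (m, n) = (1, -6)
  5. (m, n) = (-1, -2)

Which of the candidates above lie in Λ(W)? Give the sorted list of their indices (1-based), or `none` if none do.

2

Compute λ' = (4−√20)/2 = -0.236068, so π⊥(m,n) = m -0.236068·n.
candidate 1: (m,n)=(-3,-6) → π∥ = -3-6·λ ≈ -28.416408, π⊥ = -3-6·λ' ≈ -1.583592 ∉ [0.3, 0.9) ⇒ out
candidate 2: (m,n)=(0,-3) → π∥ = 0-3·λ ≈ -12.708204, π⊥ = 0-3·λ' ≈ 0.708204 ∈ [0.3, 0.9) ⇒ IN Λ
candidate 3: (m,n)=(0,-4) → π∥ = 0-4·λ ≈ -16.944272, π⊥ = 0-4·λ' ≈ 0.944272 ∉ [0.3, 0.9) ⇒ out
candidate 4: (m,n)=(1,-6) → π∥ = 1-6·λ ≈ -24.416408, π⊥ = 1-6·λ' ≈ 2.416408 ∉ [0.3, 0.9) ⇒ out
candidate 5: (m,n)=(-1,-2) → π∥ = -1-2·λ ≈ -9.472136, π⊥ = -1-2·λ' ≈ -0.527864 ∉ [0.3, 0.9) ⇒ out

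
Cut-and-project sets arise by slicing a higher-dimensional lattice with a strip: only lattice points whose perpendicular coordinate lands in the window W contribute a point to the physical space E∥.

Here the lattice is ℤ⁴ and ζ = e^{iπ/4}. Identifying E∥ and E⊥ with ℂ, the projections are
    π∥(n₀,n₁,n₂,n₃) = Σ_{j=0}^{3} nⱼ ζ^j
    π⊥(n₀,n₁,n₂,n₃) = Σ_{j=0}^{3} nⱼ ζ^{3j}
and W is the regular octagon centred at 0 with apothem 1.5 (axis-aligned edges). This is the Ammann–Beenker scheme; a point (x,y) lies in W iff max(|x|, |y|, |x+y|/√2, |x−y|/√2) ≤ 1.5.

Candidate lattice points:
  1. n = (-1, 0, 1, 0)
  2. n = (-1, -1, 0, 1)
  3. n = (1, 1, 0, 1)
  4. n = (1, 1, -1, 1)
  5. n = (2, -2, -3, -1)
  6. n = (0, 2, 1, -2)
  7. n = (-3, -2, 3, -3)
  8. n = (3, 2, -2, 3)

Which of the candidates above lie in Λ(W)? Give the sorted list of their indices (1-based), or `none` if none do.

π⊥(n) = n₀ + n₁ζ³ + n₂ζ⁶ + n₃ζ⁹ where ζ = e^{iπ/4}.
#1 (-1, 0, 1, 0): internal (-1.0000, -1.0000); octagon support 1.4142 vs apothem 1.5 → ∈ W
#2 (-1, -1, 0, 1): internal (0.4142, 0.0000); octagon support 0.4142 vs apothem 1.5 → ∈ W
#3 (1, 1, 0, 1): internal (1.0000, 1.4142); octagon support 1.7071 vs apothem 1.5 → ∉ W
#4 (1, 1, -1, 1): internal (1.0000, 2.4142); octagon support 2.4142 vs apothem 1.5 → ∉ W
#5 (2, -2, -3, -1): internal (2.7071, 0.8787); octagon support 2.7071 vs apothem 1.5 → ∉ W
#6 (0, 2, 1, -2): internal (-2.8284, -1.0000); octagon support 2.8284 vs apothem 1.5 → ∉ W
#7 (-3, -2, 3, -3): internal (-3.7071, -6.5355); octagon support 7.2426 vs apothem 1.5 → ∉ W
#8 (3, 2, -2, 3): internal (3.7071, 5.5355); octagon support 6.5355 vs apothem 1.5 → ∉ W

1, 2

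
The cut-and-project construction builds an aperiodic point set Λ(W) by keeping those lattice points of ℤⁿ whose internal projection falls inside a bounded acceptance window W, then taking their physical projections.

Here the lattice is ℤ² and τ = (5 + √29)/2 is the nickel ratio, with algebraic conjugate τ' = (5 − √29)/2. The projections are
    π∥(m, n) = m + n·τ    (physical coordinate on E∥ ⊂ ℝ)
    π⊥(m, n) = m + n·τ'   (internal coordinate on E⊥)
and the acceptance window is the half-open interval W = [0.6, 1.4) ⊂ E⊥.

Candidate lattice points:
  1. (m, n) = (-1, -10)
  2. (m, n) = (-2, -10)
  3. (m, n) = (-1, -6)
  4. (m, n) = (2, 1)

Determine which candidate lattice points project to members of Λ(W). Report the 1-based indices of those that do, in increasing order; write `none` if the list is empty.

Numerically τ ≈ 5.192582 and τ' = −1/τ ≈ -0.192582.
candidate 1: (m,n)=(-1,-10) → π∥ = -1-10·τ ≈ -52.925824, π⊥ = -1-10·τ' ≈ 0.925824 ∈ [0.6, 1.4) ⇒ IN Λ
candidate 2: (m,n)=(-2,-10) → π∥ = -2-10·τ ≈ -53.925824, π⊥ = -2-10·τ' ≈ -0.074176 ∉ [0.6, 1.4) ⇒ out
candidate 3: (m,n)=(-1,-6) → π∥ = -1-6·τ ≈ -32.155494, π⊥ = -1-6·τ' ≈ 0.155494 ∉ [0.6, 1.4) ⇒ out
candidate 4: (m,n)=(2,1) → π∥ = 2+1·τ ≈ 7.192582, π⊥ = 2+1·τ' ≈ 1.807418 ∉ [0.6, 1.4) ⇒ out

1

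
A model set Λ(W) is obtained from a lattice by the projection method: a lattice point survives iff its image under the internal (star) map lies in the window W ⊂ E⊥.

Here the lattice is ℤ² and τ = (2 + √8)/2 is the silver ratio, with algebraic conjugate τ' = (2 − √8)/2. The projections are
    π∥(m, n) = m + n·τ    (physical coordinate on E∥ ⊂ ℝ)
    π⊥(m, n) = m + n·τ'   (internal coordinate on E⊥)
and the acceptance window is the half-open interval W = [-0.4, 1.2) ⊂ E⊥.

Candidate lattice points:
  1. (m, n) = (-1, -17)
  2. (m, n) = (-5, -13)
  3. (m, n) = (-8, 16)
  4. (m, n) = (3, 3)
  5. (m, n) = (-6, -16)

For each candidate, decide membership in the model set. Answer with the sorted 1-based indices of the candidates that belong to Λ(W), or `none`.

Compute τ' = (2−√8)/2 = -0.414214, so π⊥(m,n) = m -0.414214·n.
[1] lift (-1,-17): star map gives 6.041631; window check -0.4 ≤ 6.041631 < 1.2 is false → out
[2] lift (-5,-13): star map gives 0.384776; window check -0.4 ≤ 0.384776 < 1.2 is true → IN Λ
[3] lift (-8,16): star map gives -14.627417; window check -0.4 ≤ -14.627417 < 1.2 is false → out
[4] lift (3,3): star map gives 1.757359; window check -0.4 ≤ 1.757359 < 1.2 is false → out
[5] lift (-6,-16): star map gives 0.627417; window check -0.4 ≤ 0.627417 < 1.2 is true → IN Λ

2, 5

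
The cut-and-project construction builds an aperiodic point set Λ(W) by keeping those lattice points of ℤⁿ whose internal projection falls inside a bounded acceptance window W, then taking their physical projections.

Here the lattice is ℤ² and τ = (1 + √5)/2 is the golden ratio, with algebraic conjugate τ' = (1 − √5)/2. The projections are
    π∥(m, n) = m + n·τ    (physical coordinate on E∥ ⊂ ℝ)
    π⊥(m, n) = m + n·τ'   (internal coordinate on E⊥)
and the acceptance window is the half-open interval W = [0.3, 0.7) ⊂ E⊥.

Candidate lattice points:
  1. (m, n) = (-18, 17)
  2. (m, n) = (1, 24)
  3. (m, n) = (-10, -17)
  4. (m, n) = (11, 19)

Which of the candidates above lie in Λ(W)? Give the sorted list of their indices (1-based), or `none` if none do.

Numerically τ ≈ 1.6180 and τ' = −1/τ ≈ -0.6180.
[1] lift (-18,17): star map gives -28.5066; window check 0.3 ≤ -28.5066 < 0.7 is false → out
[2] lift (1,24): star map gives -13.8328; window check 0.3 ≤ -13.8328 < 0.7 is false → out
[3] lift (-10,-17): star map gives 0.5066; window check 0.3 ≤ 0.5066 < 0.7 is true → IN Λ
[4] lift (11,19): star map gives -0.7426; window check 0.3 ≤ -0.7426 < 0.7 is false → out

3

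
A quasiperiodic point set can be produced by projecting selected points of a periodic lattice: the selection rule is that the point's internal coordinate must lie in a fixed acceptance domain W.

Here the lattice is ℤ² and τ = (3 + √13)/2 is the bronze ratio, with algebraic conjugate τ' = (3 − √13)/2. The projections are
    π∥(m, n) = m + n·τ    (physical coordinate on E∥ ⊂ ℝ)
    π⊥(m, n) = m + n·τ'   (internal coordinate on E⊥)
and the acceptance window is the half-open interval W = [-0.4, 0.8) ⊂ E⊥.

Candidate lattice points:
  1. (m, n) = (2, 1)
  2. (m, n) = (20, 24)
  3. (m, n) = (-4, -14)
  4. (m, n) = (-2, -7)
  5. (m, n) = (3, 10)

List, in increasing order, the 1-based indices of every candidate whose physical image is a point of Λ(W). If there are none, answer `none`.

Compute τ' = (3−√13)/2 = -0.30278, so π⊥(m,n) = m -0.30278·n.
[1] lift (2,1): star map gives 1.69722; window check -0.4 ≤ 1.69722 < 0.8 is false → out
[2] lift (20,24): star map gives 12.73338; window check -0.4 ≤ 12.73338 < 0.8 is false → out
[3] lift (-4,-14): star map gives 0.23886; window check -0.4 ≤ 0.23886 < 0.8 is true → IN Λ
[4] lift (-2,-7): star map gives 0.11943; window check -0.4 ≤ 0.11943 < 0.8 is true → IN Λ
[5] lift (3,10): star map gives -0.02776; window check -0.4 ≤ -0.02776 < 0.8 is true → IN Λ

3, 4, 5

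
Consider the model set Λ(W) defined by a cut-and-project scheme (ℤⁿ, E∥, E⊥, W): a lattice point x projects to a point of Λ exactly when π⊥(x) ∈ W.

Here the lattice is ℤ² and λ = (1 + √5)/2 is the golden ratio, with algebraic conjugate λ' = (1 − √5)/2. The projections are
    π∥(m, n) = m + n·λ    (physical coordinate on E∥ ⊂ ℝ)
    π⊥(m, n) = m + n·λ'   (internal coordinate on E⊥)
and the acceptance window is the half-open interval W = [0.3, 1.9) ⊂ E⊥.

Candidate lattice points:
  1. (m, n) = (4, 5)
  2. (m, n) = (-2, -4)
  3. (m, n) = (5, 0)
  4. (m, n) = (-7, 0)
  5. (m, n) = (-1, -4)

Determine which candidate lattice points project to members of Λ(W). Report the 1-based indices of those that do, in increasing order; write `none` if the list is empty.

1, 2, 5

λ' = (1−√5)/2 ≈ -0.61803.
#1 (4,5): internal coord 4 + (5)·λ' = +0.90983; +0.90983 ∈ [0.3, 1.9) → IN Λ
#2 (-2,-4): internal coord -2 + (-4)·λ' = +0.47214; +0.47214 ∈ [0.3, 1.9) → IN Λ
#3 (5,0): internal coord 5 + (0)·λ' = +5.00000; +5.00000 ∉ [0.3, 1.9) → out
#4 (-7,0): internal coord -7 + (0)·λ' = -7.00000; -7.00000 ∉ [0.3, 1.9) → out
#5 (-1,-4): internal coord -1 + (-4)·λ' = +1.47214; +1.47214 ∈ [0.3, 1.9) → IN Λ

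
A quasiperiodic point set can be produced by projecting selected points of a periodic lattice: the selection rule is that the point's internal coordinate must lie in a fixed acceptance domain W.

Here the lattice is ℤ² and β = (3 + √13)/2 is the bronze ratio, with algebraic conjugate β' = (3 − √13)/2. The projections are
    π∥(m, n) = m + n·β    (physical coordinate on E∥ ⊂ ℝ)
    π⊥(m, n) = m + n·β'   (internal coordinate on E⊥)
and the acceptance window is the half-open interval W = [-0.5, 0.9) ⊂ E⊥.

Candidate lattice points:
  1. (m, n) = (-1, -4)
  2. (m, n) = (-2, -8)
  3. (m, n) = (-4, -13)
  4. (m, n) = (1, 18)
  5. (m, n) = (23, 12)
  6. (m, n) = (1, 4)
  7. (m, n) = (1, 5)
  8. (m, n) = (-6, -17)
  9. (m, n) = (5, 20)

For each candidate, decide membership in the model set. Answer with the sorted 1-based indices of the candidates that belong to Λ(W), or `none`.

Compute β' = (3−√13)/2 = -0.3028, so π⊥(m,n) = m -0.3028·n.
[1] lift (-1,-4): star map gives 0.2111; window check -0.5 ≤ 0.2111 < 0.9 is true → IN Λ
[2] lift (-2,-8): star map gives 0.4222; window check -0.5 ≤ 0.4222 < 0.9 is true → IN Λ
[3] lift (-4,-13): star map gives -0.0639; window check -0.5 ≤ -0.0639 < 0.9 is true → IN Λ
[4] lift (1,18): star map gives -4.4500; window check -0.5 ≤ -4.4500 < 0.9 is false → out
[5] lift (23,12): star map gives 19.3667; window check -0.5 ≤ 19.3667 < 0.9 is false → out
[6] lift (1,4): star map gives -0.2111; window check -0.5 ≤ -0.2111 < 0.9 is true → IN Λ
[7] lift (1,5): star map gives -0.5139; window check -0.5 ≤ -0.5139 < 0.9 is false → out
[8] lift (-6,-17): star map gives -0.8528; window check -0.5 ≤ -0.8528 < 0.9 is false → out
[9] lift (5,20): star map gives -1.0555; window check -0.5 ≤ -1.0555 < 0.9 is false → out

1, 2, 3, 6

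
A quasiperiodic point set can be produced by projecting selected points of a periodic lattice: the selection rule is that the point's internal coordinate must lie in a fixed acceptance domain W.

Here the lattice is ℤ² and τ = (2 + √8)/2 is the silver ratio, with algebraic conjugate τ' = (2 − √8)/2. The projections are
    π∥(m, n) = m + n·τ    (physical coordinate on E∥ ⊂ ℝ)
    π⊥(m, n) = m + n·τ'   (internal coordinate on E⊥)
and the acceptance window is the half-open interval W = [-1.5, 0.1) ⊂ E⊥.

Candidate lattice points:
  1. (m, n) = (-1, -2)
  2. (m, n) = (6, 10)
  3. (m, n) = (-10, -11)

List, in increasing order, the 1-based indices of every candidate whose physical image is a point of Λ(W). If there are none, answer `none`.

τ' = (2−√8)/2 ≈ -0.41421.
[1] lift (-1,-2): star map gives -0.17157; window check -1.5 ≤ -0.17157 < 0.1 is true → IN Λ
[2] lift (6,10): star map gives 1.85786; window check -1.5 ≤ 1.85786 < 0.1 is false → out
[3] lift (-10,-11): star map gives -5.44365; window check -1.5 ≤ -5.44365 < 0.1 is false → out

1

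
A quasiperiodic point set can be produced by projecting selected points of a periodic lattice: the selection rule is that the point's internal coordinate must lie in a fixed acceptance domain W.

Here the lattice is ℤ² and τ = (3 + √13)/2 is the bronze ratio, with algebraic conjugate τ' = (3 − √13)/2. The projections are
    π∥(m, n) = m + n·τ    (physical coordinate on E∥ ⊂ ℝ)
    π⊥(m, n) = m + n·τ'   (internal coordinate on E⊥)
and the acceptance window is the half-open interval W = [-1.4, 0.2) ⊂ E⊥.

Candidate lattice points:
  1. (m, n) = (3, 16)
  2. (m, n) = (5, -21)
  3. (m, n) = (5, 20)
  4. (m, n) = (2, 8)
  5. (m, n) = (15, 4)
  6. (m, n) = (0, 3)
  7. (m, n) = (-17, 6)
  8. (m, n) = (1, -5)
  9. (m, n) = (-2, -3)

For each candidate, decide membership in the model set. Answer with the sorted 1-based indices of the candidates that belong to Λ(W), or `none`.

3, 4, 6, 9

τ' = (3−√13)/2 ≈ -0.30278.
[1] lift (3,16): star map gives -1.84441; window check -1.4 ≤ -1.84441 < 0.2 is false → out
[2] lift (5,-21): star map gives 11.35829; window check -1.4 ≤ 11.35829 < 0.2 is false → out
[3] lift (5,20): star map gives -1.05551; window check -1.4 ≤ -1.05551 < 0.2 is true → IN Λ
[4] lift (2,8): star map gives -0.42221; window check -1.4 ≤ -0.42221 < 0.2 is true → IN Λ
[5] lift (15,4): star map gives 13.78890; window check -1.4 ≤ 13.78890 < 0.2 is false → out
[6] lift (0,3): star map gives -0.90833; window check -1.4 ≤ -0.90833 < 0.2 is true → IN Λ
[7] lift (-17,6): star map gives -18.81665; window check -1.4 ≤ -18.81665 < 0.2 is false → out
[8] lift (1,-5): star map gives 2.51388; window check -1.4 ≤ 2.51388 < 0.2 is false → out
[9] lift (-2,-3): star map gives -1.09167; window check -1.4 ≤ -1.09167 < 0.2 is true → IN Λ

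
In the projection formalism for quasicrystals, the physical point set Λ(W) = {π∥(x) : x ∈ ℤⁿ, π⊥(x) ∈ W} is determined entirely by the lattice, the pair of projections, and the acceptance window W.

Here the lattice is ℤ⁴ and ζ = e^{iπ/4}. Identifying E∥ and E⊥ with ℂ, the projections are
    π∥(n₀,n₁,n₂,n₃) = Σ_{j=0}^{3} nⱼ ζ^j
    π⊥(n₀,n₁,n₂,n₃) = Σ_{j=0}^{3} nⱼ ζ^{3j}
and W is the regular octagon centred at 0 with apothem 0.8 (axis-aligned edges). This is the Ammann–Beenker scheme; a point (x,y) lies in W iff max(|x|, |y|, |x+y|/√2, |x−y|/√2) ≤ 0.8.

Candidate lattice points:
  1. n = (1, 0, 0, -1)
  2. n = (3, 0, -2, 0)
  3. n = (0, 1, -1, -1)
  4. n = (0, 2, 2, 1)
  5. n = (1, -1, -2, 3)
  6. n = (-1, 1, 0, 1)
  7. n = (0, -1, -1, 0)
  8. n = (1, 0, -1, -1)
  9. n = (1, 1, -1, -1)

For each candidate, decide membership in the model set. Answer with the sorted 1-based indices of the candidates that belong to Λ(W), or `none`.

With ζ = e^{iπ/4} the internal vectors are ζ^0,ζ^3,ζ^6,ζ^9.
candidate 1: n = (1, 0, 0, -1) → π⊥ ≈ (+0.29289, -0.70711); max(|x|,|y|,|x±y|/√2) = 0.70711 ≤ 0.8 ⇒ ∈ W
candidate 2: n = (3, 0, -2, 0) → π⊥ ≈ (+3.00000, +2.00000); max(|x|,|y|,|x±y|/√2) = 3.53553 > 0.8 ⇒ ∉ W
candidate 3: n = (0, 1, -1, -1) → π⊥ ≈ (-1.41421, +1.00000); max(|x|,|y|,|x±y|/√2) = 1.70711 > 0.8 ⇒ ∉ W
candidate 4: n = (0, 2, 2, 1) → π⊥ ≈ (-0.70711, +0.12132); max(|x|,|y|,|x±y|/√2) = 0.70711 ≤ 0.8 ⇒ ∈ W
candidate 5: n = (1, -1, -2, 3) → π⊥ ≈ (+3.82843, +3.41421); max(|x|,|y|,|x±y|/√2) = 5.12132 > 0.8 ⇒ ∉ W
candidate 6: n = (-1, 1, 0, 1) → π⊥ ≈ (-1.00000, +1.41421); max(|x|,|y|,|x±y|/√2) = 1.70711 > 0.8 ⇒ ∉ W
candidate 7: n = (0, -1, -1, 0) → π⊥ ≈ (+0.70711, +0.29289); max(|x|,|y|,|x±y|/√2) = 0.70711 ≤ 0.8 ⇒ ∈ W
candidate 8: n = (1, 0, -1, -1) → π⊥ ≈ (+0.29289, +0.29289); max(|x|,|y|,|x±y|/√2) = 0.41421 ≤ 0.8 ⇒ ∈ W
candidate 9: n = (1, 1, -1, -1) → π⊥ ≈ (-0.41421, +1.00000); max(|x|,|y|,|x±y|/√2) = 1.00000 > 0.8 ⇒ ∉ W

1, 4, 7, 8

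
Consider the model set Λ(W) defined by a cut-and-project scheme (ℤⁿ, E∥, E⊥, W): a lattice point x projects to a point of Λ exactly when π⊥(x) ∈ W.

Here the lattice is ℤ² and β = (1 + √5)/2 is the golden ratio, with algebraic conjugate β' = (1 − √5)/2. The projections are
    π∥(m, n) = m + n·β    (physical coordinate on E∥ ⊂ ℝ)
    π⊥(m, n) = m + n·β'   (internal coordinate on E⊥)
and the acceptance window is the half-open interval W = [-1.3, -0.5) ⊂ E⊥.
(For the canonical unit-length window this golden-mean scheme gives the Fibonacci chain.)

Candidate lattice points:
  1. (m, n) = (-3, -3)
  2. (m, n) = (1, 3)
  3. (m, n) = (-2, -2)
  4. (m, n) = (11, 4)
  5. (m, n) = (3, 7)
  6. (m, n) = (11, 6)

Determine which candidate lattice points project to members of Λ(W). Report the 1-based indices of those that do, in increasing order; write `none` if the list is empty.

1, 2, 3

Numerically β ≈ 1.61803 and β' = −1/β ≈ -0.61803.
#1 (-3,-3): internal coord -3 + (-3)·β' = -1.14590; -1.14590 ∈ [-1.3, -0.5) → IN Λ
#2 (1,3): internal coord 1 + (3)·β' = -0.85410; -0.85410 ∈ [-1.3, -0.5) → IN Λ
#3 (-2,-2): internal coord -2 + (-2)·β' = -0.76393; -0.76393 ∈ [-1.3, -0.5) → IN Λ
#4 (11,4): internal coord 11 + (4)·β' = +8.52786; +8.52786 ∉ [-1.3, -0.5) → out
#5 (3,7): internal coord 3 + (7)·β' = -1.32624; -1.32624 ∉ [-1.3, -0.5) → out
#6 (11,6): internal coord 11 + (6)·β' = +7.29180; +7.29180 ∉ [-1.3, -0.5) → out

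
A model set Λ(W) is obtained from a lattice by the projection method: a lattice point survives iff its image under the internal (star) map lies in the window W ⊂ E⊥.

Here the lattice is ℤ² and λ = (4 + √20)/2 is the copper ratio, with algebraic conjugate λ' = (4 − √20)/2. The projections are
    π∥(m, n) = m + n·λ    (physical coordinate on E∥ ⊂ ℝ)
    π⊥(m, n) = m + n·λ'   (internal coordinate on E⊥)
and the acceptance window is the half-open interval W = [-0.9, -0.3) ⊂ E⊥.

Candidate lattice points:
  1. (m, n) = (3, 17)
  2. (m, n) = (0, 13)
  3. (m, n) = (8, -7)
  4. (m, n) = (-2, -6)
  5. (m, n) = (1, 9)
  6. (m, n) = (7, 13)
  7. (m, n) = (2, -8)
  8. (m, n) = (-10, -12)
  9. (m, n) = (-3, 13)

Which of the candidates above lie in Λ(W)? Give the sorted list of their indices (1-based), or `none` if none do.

4

Compute λ' = (4−√20)/2 = -0.236068, so π⊥(m,n) = m -0.236068·n.
#1 (3,17): internal coord 3 + (17)·λ' = -1.013156; -1.013156 ∉ [-0.9, -0.3) → out
#2 (0,13): internal coord 0 + (13)·λ' = -3.068884; -3.068884 ∉ [-0.9, -0.3) → out
#3 (8,-7): internal coord 8 + (-7)·λ' = +9.652476; +9.652476 ∉ [-0.9, -0.3) → out
#4 (-2,-6): internal coord -2 + (-6)·λ' = -0.583592; -0.583592 ∈ [-0.9, -0.3) → IN Λ
#5 (1,9): internal coord 1 + (9)·λ' = -1.124612; -1.124612 ∉ [-0.9, -0.3) → out
#6 (7,13): internal coord 7 + (13)·λ' = +3.931116; +3.931116 ∉ [-0.9, -0.3) → out
#7 (2,-8): internal coord 2 + (-8)·λ' = +3.888544; +3.888544 ∉ [-0.9, -0.3) → out
#8 (-10,-12): internal coord -10 + (-12)·λ' = -7.167184; -7.167184 ∉ [-0.9, -0.3) → out
#9 (-3,13): internal coord -3 + (13)·λ' = -6.068884; -6.068884 ∉ [-0.9, -0.3) → out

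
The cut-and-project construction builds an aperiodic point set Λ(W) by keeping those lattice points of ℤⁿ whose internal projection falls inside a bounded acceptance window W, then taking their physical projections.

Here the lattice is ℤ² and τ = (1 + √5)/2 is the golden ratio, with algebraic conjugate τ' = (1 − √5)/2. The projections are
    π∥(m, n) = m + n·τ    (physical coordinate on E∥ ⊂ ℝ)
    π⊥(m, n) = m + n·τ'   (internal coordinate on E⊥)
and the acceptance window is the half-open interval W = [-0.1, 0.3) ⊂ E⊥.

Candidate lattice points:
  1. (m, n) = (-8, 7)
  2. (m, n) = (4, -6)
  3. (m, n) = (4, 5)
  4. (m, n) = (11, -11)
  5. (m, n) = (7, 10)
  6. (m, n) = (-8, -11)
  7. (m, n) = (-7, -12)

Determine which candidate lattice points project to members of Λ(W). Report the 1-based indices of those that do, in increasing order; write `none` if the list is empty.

Compute τ' = (1−√5)/2 = -0.618034, so π⊥(m,n) = m -0.618034·n.
[1] lift (-8,7): star map gives -12.326238; window check -0.1 ≤ -12.326238 < 0.3 is false → out
[2] lift (4,-6): star map gives 7.708204; window check -0.1 ≤ 7.708204 < 0.3 is false → out
[3] lift (4,5): star map gives 0.909830; window check -0.1 ≤ 0.909830 < 0.3 is false → out
[4] lift (11,-11): star map gives 17.798374; window check -0.1 ≤ 17.798374 < 0.3 is false → out
[5] lift (7,10): star map gives 0.819660; window check -0.1 ≤ 0.819660 < 0.3 is false → out
[6] lift (-8,-11): star map gives -1.201626; window check -0.1 ≤ -1.201626 < 0.3 is false → out
[7] lift (-7,-12): star map gives 0.416408; window check -0.1 ≤ 0.416408 < 0.3 is false → out

none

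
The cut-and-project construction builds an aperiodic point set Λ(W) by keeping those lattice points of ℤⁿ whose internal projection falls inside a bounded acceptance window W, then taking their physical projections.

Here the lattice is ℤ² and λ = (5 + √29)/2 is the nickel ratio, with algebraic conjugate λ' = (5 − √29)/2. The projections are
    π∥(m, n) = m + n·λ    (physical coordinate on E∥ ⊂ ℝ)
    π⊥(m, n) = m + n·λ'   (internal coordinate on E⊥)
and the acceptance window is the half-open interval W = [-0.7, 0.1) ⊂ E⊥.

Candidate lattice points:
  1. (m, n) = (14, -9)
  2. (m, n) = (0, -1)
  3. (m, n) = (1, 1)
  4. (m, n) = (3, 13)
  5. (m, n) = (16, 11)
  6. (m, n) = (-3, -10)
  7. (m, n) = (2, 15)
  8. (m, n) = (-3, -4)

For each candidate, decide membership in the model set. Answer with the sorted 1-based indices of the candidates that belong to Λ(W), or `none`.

Numerically λ ≈ 5.1926 and λ' = −1/λ ≈ -0.1926.
#1 (14,-9): internal coord 14 + (-9)·λ' = +15.7332; +15.7332 ∉ [-0.7, 0.1) → out
#2 (0,-1): internal coord 0 + (-1)·λ' = +0.1926; +0.1926 ∉ [-0.7, 0.1) → out
#3 (1,1): internal coord 1 + (1)·λ' = +0.8074; +0.8074 ∉ [-0.7, 0.1) → out
#4 (3,13): internal coord 3 + (13)·λ' = +0.4964; +0.4964 ∉ [-0.7, 0.1) → out
#5 (16,11): internal coord 16 + (11)·λ' = +13.8816; +13.8816 ∉ [-0.7, 0.1) → out
#6 (-3,-10): internal coord -3 + (-10)·λ' = -1.0742; -1.0742 ∉ [-0.7, 0.1) → out
#7 (2,15): internal coord 2 + (15)·λ' = -0.8887; -0.8887 ∉ [-0.7, 0.1) → out
#8 (-3,-4): internal coord -3 + (-4)·λ' = -2.2297; -2.2297 ∉ [-0.7, 0.1) → out

none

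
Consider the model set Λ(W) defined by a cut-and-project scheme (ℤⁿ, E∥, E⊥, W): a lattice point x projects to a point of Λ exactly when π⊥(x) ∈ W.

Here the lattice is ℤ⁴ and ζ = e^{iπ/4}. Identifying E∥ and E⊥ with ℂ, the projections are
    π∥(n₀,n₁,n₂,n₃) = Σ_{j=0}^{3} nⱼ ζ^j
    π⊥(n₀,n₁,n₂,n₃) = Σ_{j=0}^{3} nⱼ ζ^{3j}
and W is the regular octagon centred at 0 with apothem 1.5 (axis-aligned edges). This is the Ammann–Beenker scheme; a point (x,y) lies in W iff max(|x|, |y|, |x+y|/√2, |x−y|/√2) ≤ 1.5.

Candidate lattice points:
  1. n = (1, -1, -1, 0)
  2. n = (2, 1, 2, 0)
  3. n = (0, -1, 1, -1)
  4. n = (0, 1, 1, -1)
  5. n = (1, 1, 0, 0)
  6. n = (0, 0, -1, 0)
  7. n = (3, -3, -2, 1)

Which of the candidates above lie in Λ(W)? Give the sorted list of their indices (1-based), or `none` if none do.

Internal map: ζ^{3j} for j=0..3 gives (1,0), (−√2/2,√2/2), (0,−1), (√2/2,√2/2).
#1 (1, -1, -1, 0): internal (1.707107, 0.292893); octagon support 1.707107 vs apothem 1.5 → ∉ W
#2 (2, 1, 2, 0): internal (1.292893, -1.292893); octagon support 1.828427 vs apothem 1.5 → ∉ W
#3 (0, -1, 1, -1): internal (0.000000, -2.414214); octagon support 2.414214 vs apothem 1.5 → ∉ W
#4 (0, 1, 1, -1): internal (-1.414214, -1.000000); octagon support 1.707107 vs apothem 1.5 → ∉ W
#5 (1, 1, 0, 0): internal (0.292893, 0.707107); octagon support 0.707107 vs apothem 1.5 → ∈ W
#6 (0, 0, -1, 0): internal (0.000000, 1.000000); octagon support 1.000000 vs apothem 1.5 → ∈ W
#7 (3, -3, -2, 1): internal (5.828427, 0.585786); octagon support 5.828427 vs apothem 1.5 → ∉ W

5, 6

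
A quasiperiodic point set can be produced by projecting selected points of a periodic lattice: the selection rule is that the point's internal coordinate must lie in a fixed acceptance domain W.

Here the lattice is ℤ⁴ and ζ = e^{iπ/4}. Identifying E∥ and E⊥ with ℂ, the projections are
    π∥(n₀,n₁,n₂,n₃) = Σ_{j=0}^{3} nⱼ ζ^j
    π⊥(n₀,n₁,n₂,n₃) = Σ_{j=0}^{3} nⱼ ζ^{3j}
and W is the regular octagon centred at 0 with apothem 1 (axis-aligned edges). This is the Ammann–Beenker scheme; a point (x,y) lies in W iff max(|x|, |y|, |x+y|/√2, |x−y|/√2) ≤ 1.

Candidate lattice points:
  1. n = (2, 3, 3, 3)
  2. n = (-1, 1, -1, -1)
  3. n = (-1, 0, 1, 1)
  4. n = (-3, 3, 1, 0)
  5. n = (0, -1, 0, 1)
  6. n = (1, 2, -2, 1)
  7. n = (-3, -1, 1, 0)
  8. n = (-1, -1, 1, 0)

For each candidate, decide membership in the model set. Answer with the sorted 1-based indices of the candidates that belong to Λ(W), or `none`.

With ζ = e^{iπ/4} the internal vectors are ζ^0,ζ^3,ζ^6,ζ^9.
candidate 1: n = (2, 3, 3, 3) → π⊥ ≈ (+2.00000, +1.24264); max(|x|,|y|,|x±y|/√2) = 2.29289 > 1 ⇒ ∉ W
candidate 2: n = (-1, 1, -1, -1) → π⊥ ≈ (-2.41421, +1.00000); max(|x|,|y|,|x±y|/√2) = 2.41421 > 1 ⇒ ∉ W
candidate 3: n = (-1, 0, 1, 1) → π⊥ ≈ (-0.29289, -0.29289); max(|x|,|y|,|x±y|/√2) = 0.41421 ≤ 1 ⇒ ∈ W
candidate 4: n = (-3, 3, 1, 0) → π⊥ ≈ (-5.12132, +1.12132); max(|x|,|y|,|x±y|/√2) = 5.12132 > 1 ⇒ ∉ W
candidate 5: n = (0, -1, 0, 1) → π⊥ ≈ (+1.41421, +0.00000); max(|x|,|y|,|x±y|/√2) = 1.41421 > 1 ⇒ ∉ W
candidate 6: n = (1, 2, -2, 1) → π⊥ ≈ (+0.29289, +4.12132); max(|x|,|y|,|x±y|/√2) = 4.12132 > 1 ⇒ ∉ W
candidate 7: n = (-3, -1, 1, 0) → π⊥ ≈ (-2.29289, -1.70711); max(|x|,|y|,|x±y|/√2) = 2.82843 > 1 ⇒ ∉ W
candidate 8: n = (-1, -1, 1, 0) → π⊥ ≈ (-0.29289, -1.70711); max(|x|,|y|,|x±y|/√2) = 1.70711 > 1 ⇒ ∉ W

3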